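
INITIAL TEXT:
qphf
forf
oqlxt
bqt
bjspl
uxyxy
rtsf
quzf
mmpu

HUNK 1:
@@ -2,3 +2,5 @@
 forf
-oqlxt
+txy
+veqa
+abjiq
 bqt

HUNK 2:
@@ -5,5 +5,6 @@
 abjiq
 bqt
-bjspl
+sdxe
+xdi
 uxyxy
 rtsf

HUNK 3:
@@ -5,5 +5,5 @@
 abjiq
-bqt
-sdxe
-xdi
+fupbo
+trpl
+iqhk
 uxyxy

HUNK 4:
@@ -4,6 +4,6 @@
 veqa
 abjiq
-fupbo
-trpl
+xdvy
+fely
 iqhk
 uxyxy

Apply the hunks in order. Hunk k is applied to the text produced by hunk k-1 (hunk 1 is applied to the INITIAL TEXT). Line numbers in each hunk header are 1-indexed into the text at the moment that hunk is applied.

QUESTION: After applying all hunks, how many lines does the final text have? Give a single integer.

Hunk 1: at line 2 remove [oqlxt] add [txy,veqa,abjiq] -> 11 lines: qphf forf txy veqa abjiq bqt bjspl uxyxy rtsf quzf mmpu
Hunk 2: at line 5 remove [bjspl] add [sdxe,xdi] -> 12 lines: qphf forf txy veqa abjiq bqt sdxe xdi uxyxy rtsf quzf mmpu
Hunk 3: at line 5 remove [bqt,sdxe,xdi] add [fupbo,trpl,iqhk] -> 12 lines: qphf forf txy veqa abjiq fupbo trpl iqhk uxyxy rtsf quzf mmpu
Hunk 4: at line 4 remove [fupbo,trpl] add [xdvy,fely] -> 12 lines: qphf forf txy veqa abjiq xdvy fely iqhk uxyxy rtsf quzf mmpu
Final line count: 12

Answer: 12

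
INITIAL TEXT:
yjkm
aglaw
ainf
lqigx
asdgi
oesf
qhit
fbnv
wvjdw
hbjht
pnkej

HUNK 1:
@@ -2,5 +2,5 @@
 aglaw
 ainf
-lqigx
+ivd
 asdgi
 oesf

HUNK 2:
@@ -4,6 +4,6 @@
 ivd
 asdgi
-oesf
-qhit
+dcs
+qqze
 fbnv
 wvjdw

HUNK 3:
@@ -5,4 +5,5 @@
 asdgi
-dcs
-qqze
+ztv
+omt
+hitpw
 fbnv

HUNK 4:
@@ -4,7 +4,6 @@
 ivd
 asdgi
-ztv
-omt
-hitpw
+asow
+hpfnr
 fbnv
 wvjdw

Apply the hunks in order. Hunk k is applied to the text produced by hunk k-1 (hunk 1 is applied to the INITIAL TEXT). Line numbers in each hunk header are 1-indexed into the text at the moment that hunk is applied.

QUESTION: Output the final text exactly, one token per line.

Hunk 1: at line 2 remove [lqigx] add [ivd] -> 11 lines: yjkm aglaw ainf ivd asdgi oesf qhit fbnv wvjdw hbjht pnkej
Hunk 2: at line 4 remove [oesf,qhit] add [dcs,qqze] -> 11 lines: yjkm aglaw ainf ivd asdgi dcs qqze fbnv wvjdw hbjht pnkej
Hunk 3: at line 5 remove [dcs,qqze] add [ztv,omt,hitpw] -> 12 lines: yjkm aglaw ainf ivd asdgi ztv omt hitpw fbnv wvjdw hbjht pnkej
Hunk 4: at line 4 remove [ztv,omt,hitpw] add [asow,hpfnr] -> 11 lines: yjkm aglaw ainf ivd asdgi asow hpfnr fbnv wvjdw hbjht pnkej

Answer: yjkm
aglaw
ainf
ivd
asdgi
asow
hpfnr
fbnv
wvjdw
hbjht
pnkej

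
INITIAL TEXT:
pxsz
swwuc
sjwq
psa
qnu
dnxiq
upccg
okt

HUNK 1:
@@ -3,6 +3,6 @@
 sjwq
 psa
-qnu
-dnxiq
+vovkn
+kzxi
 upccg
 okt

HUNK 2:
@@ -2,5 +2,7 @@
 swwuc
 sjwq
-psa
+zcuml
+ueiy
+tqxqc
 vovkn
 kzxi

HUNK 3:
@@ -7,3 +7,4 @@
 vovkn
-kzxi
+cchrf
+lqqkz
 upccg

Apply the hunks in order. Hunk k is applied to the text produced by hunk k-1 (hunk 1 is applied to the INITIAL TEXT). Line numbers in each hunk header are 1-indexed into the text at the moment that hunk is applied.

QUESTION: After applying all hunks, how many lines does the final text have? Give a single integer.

Hunk 1: at line 3 remove [qnu,dnxiq] add [vovkn,kzxi] -> 8 lines: pxsz swwuc sjwq psa vovkn kzxi upccg okt
Hunk 2: at line 2 remove [psa] add [zcuml,ueiy,tqxqc] -> 10 lines: pxsz swwuc sjwq zcuml ueiy tqxqc vovkn kzxi upccg okt
Hunk 3: at line 7 remove [kzxi] add [cchrf,lqqkz] -> 11 lines: pxsz swwuc sjwq zcuml ueiy tqxqc vovkn cchrf lqqkz upccg okt
Final line count: 11

Answer: 11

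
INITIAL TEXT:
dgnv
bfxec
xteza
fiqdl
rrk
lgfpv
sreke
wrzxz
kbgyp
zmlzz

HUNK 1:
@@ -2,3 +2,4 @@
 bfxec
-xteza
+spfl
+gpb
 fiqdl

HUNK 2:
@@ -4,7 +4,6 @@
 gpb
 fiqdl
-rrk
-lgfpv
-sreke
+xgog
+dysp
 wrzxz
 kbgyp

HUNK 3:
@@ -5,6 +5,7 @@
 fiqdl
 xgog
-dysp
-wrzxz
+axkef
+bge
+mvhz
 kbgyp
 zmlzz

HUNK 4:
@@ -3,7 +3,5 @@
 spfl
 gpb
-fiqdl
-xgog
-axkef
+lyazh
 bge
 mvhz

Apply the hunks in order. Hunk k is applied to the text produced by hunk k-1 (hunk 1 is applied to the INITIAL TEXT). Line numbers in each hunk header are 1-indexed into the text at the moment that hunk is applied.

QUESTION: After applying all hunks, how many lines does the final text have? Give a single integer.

Answer: 9

Derivation:
Hunk 1: at line 2 remove [xteza] add [spfl,gpb] -> 11 lines: dgnv bfxec spfl gpb fiqdl rrk lgfpv sreke wrzxz kbgyp zmlzz
Hunk 2: at line 4 remove [rrk,lgfpv,sreke] add [xgog,dysp] -> 10 lines: dgnv bfxec spfl gpb fiqdl xgog dysp wrzxz kbgyp zmlzz
Hunk 3: at line 5 remove [dysp,wrzxz] add [axkef,bge,mvhz] -> 11 lines: dgnv bfxec spfl gpb fiqdl xgog axkef bge mvhz kbgyp zmlzz
Hunk 4: at line 3 remove [fiqdl,xgog,axkef] add [lyazh] -> 9 lines: dgnv bfxec spfl gpb lyazh bge mvhz kbgyp zmlzz
Final line count: 9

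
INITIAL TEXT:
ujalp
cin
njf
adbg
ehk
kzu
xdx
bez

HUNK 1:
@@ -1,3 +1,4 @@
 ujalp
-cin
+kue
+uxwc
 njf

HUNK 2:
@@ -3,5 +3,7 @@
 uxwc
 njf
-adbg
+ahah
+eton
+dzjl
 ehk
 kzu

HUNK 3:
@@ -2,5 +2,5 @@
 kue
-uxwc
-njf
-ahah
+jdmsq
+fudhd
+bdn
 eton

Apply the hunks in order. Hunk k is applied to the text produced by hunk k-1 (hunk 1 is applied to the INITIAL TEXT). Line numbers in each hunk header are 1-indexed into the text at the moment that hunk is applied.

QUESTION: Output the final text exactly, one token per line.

Hunk 1: at line 1 remove [cin] add [kue,uxwc] -> 9 lines: ujalp kue uxwc njf adbg ehk kzu xdx bez
Hunk 2: at line 3 remove [adbg] add [ahah,eton,dzjl] -> 11 lines: ujalp kue uxwc njf ahah eton dzjl ehk kzu xdx bez
Hunk 3: at line 2 remove [uxwc,njf,ahah] add [jdmsq,fudhd,bdn] -> 11 lines: ujalp kue jdmsq fudhd bdn eton dzjl ehk kzu xdx bez

Answer: ujalp
kue
jdmsq
fudhd
bdn
eton
dzjl
ehk
kzu
xdx
bez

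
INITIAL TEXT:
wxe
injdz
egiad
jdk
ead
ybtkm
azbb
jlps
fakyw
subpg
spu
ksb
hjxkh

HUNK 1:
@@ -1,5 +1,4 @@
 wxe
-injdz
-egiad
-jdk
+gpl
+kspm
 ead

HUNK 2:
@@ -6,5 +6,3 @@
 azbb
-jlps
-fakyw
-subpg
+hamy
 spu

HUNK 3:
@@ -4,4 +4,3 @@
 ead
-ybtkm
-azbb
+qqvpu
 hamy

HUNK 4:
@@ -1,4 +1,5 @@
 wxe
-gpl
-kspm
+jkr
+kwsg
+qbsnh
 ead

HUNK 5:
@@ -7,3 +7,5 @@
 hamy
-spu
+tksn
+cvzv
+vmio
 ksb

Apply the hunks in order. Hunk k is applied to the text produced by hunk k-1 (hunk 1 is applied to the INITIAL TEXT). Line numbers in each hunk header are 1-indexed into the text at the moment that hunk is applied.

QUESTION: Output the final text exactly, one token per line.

Hunk 1: at line 1 remove [injdz,egiad,jdk] add [gpl,kspm] -> 12 lines: wxe gpl kspm ead ybtkm azbb jlps fakyw subpg spu ksb hjxkh
Hunk 2: at line 6 remove [jlps,fakyw,subpg] add [hamy] -> 10 lines: wxe gpl kspm ead ybtkm azbb hamy spu ksb hjxkh
Hunk 3: at line 4 remove [ybtkm,azbb] add [qqvpu] -> 9 lines: wxe gpl kspm ead qqvpu hamy spu ksb hjxkh
Hunk 4: at line 1 remove [gpl,kspm] add [jkr,kwsg,qbsnh] -> 10 lines: wxe jkr kwsg qbsnh ead qqvpu hamy spu ksb hjxkh
Hunk 5: at line 7 remove [spu] add [tksn,cvzv,vmio] -> 12 lines: wxe jkr kwsg qbsnh ead qqvpu hamy tksn cvzv vmio ksb hjxkh

Answer: wxe
jkr
kwsg
qbsnh
ead
qqvpu
hamy
tksn
cvzv
vmio
ksb
hjxkh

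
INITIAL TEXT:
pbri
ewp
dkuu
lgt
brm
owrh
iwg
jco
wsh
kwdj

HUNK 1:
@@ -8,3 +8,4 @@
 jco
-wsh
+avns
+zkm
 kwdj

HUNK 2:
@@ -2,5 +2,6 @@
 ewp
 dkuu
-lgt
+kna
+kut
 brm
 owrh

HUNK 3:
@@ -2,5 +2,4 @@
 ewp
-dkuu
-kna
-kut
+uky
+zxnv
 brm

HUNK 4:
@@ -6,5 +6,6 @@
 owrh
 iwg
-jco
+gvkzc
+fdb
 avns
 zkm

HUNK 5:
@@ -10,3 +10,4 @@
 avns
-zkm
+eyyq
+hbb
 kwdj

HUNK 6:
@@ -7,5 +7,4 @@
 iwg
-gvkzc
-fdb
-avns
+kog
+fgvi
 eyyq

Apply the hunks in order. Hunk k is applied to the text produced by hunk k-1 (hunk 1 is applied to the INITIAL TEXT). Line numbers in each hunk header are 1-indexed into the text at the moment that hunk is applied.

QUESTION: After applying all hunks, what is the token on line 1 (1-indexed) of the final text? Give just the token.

Answer: pbri

Derivation:
Hunk 1: at line 8 remove [wsh] add [avns,zkm] -> 11 lines: pbri ewp dkuu lgt brm owrh iwg jco avns zkm kwdj
Hunk 2: at line 2 remove [lgt] add [kna,kut] -> 12 lines: pbri ewp dkuu kna kut brm owrh iwg jco avns zkm kwdj
Hunk 3: at line 2 remove [dkuu,kna,kut] add [uky,zxnv] -> 11 lines: pbri ewp uky zxnv brm owrh iwg jco avns zkm kwdj
Hunk 4: at line 6 remove [jco] add [gvkzc,fdb] -> 12 lines: pbri ewp uky zxnv brm owrh iwg gvkzc fdb avns zkm kwdj
Hunk 5: at line 10 remove [zkm] add [eyyq,hbb] -> 13 lines: pbri ewp uky zxnv brm owrh iwg gvkzc fdb avns eyyq hbb kwdj
Hunk 6: at line 7 remove [gvkzc,fdb,avns] add [kog,fgvi] -> 12 lines: pbri ewp uky zxnv brm owrh iwg kog fgvi eyyq hbb kwdj
Final line 1: pbri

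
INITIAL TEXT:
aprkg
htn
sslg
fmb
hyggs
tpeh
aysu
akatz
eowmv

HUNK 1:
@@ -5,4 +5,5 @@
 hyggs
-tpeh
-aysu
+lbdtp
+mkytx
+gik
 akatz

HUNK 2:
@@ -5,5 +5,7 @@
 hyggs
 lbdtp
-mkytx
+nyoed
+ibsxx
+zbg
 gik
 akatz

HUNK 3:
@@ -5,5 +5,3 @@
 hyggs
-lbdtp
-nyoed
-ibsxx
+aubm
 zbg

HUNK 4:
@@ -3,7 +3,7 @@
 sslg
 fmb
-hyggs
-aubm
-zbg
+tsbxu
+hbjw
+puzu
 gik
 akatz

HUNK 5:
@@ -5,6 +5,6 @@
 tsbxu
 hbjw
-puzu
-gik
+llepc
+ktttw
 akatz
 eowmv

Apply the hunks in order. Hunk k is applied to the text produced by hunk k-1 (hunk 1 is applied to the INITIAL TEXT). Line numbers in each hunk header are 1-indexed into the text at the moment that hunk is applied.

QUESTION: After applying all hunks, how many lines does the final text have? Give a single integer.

Hunk 1: at line 5 remove [tpeh,aysu] add [lbdtp,mkytx,gik] -> 10 lines: aprkg htn sslg fmb hyggs lbdtp mkytx gik akatz eowmv
Hunk 2: at line 5 remove [mkytx] add [nyoed,ibsxx,zbg] -> 12 lines: aprkg htn sslg fmb hyggs lbdtp nyoed ibsxx zbg gik akatz eowmv
Hunk 3: at line 5 remove [lbdtp,nyoed,ibsxx] add [aubm] -> 10 lines: aprkg htn sslg fmb hyggs aubm zbg gik akatz eowmv
Hunk 4: at line 3 remove [hyggs,aubm,zbg] add [tsbxu,hbjw,puzu] -> 10 lines: aprkg htn sslg fmb tsbxu hbjw puzu gik akatz eowmv
Hunk 5: at line 5 remove [puzu,gik] add [llepc,ktttw] -> 10 lines: aprkg htn sslg fmb tsbxu hbjw llepc ktttw akatz eowmv
Final line count: 10

Answer: 10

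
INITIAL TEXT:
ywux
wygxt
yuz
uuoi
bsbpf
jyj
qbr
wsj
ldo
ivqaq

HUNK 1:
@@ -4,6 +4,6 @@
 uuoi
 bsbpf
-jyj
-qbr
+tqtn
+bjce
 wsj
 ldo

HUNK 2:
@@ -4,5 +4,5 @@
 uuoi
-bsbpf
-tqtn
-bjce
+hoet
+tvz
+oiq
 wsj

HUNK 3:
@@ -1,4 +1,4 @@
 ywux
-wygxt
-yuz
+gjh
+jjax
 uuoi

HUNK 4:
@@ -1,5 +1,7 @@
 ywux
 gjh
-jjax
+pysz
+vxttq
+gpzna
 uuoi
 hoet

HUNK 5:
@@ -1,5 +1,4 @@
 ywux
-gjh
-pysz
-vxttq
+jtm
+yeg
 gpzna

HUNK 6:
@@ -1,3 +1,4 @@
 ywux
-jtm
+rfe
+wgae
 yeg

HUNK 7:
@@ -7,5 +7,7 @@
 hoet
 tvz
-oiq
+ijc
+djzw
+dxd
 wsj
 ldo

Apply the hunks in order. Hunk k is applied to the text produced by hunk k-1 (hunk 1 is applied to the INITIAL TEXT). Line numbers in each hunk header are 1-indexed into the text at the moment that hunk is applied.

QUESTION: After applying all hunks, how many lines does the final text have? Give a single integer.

Hunk 1: at line 4 remove [jyj,qbr] add [tqtn,bjce] -> 10 lines: ywux wygxt yuz uuoi bsbpf tqtn bjce wsj ldo ivqaq
Hunk 2: at line 4 remove [bsbpf,tqtn,bjce] add [hoet,tvz,oiq] -> 10 lines: ywux wygxt yuz uuoi hoet tvz oiq wsj ldo ivqaq
Hunk 3: at line 1 remove [wygxt,yuz] add [gjh,jjax] -> 10 lines: ywux gjh jjax uuoi hoet tvz oiq wsj ldo ivqaq
Hunk 4: at line 1 remove [jjax] add [pysz,vxttq,gpzna] -> 12 lines: ywux gjh pysz vxttq gpzna uuoi hoet tvz oiq wsj ldo ivqaq
Hunk 5: at line 1 remove [gjh,pysz,vxttq] add [jtm,yeg] -> 11 lines: ywux jtm yeg gpzna uuoi hoet tvz oiq wsj ldo ivqaq
Hunk 6: at line 1 remove [jtm] add [rfe,wgae] -> 12 lines: ywux rfe wgae yeg gpzna uuoi hoet tvz oiq wsj ldo ivqaq
Hunk 7: at line 7 remove [oiq] add [ijc,djzw,dxd] -> 14 lines: ywux rfe wgae yeg gpzna uuoi hoet tvz ijc djzw dxd wsj ldo ivqaq
Final line count: 14

Answer: 14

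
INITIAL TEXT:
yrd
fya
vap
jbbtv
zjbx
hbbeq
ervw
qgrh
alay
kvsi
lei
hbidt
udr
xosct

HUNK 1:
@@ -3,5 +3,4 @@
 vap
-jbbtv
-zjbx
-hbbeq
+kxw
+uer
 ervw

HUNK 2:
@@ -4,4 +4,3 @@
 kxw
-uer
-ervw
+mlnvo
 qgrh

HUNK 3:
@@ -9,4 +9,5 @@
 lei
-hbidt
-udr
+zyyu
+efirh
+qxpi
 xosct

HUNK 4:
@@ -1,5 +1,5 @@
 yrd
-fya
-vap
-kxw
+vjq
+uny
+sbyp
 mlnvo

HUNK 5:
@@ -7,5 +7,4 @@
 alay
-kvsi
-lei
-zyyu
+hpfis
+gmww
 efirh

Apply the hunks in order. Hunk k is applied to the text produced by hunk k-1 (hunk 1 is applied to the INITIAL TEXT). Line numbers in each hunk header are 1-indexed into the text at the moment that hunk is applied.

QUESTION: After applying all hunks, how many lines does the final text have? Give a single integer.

Answer: 12

Derivation:
Hunk 1: at line 3 remove [jbbtv,zjbx,hbbeq] add [kxw,uer] -> 13 lines: yrd fya vap kxw uer ervw qgrh alay kvsi lei hbidt udr xosct
Hunk 2: at line 4 remove [uer,ervw] add [mlnvo] -> 12 lines: yrd fya vap kxw mlnvo qgrh alay kvsi lei hbidt udr xosct
Hunk 3: at line 9 remove [hbidt,udr] add [zyyu,efirh,qxpi] -> 13 lines: yrd fya vap kxw mlnvo qgrh alay kvsi lei zyyu efirh qxpi xosct
Hunk 4: at line 1 remove [fya,vap,kxw] add [vjq,uny,sbyp] -> 13 lines: yrd vjq uny sbyp mlnvo qgrh alay kvsi lei zyyu efirh qxpi xosct
Hunk 5: at line 7 remove [kvsi,lei,zyyu] add [hpfis,gmww] -> 12 lines: yrd vjq uny sbyp mlnvo qgrh alay hpfis gmww efirh qxpi xosct
Final line count: 12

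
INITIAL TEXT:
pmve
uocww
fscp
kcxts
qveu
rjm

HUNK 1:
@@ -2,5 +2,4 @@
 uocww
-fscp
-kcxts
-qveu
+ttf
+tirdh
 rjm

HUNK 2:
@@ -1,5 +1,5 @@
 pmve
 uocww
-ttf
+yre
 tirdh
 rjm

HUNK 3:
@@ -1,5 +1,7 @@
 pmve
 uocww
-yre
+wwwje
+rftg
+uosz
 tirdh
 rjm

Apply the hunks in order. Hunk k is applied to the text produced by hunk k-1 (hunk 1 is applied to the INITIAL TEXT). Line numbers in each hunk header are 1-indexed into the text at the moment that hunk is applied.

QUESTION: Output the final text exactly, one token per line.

Hunk 1: at line 2 remove [fscp,kcxts,qveu] add [ttf,tirdh] -> 5 lines: pmve uocww ttf tirdh rjm
Hunk 2: at line 1 remove [ttf] add [yre] -> 5 lines: pmve uocww yre tirdh rjm
Hunk 3: at line 1 remove [yre] add [wwwje,rftg,uosz] -> 7 lines: pmve uocww wwwje rftg uosz tirdh rjm

Answer: pmve
uocww
wwwje
rftg
uosz
tirdh
rjm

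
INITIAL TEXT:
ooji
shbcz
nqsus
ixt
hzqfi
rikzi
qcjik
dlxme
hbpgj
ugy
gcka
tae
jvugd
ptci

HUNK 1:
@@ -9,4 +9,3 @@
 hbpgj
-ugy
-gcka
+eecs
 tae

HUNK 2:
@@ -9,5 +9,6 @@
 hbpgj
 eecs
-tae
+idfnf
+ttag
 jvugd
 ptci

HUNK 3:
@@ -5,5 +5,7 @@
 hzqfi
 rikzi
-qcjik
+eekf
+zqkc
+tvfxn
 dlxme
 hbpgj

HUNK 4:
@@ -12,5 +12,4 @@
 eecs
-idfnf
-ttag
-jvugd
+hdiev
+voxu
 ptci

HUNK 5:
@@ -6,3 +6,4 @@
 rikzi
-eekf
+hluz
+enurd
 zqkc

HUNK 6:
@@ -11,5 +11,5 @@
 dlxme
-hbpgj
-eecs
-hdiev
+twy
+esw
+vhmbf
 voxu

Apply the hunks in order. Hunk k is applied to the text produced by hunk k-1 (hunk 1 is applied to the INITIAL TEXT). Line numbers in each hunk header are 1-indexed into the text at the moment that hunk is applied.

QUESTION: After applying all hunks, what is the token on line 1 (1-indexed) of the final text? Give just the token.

Hunk 1: at line 9 remove [ugy,gcka] add [eecs] -> 13 lines: ooji shbcz nqsus ixt hzqfi rikzi qcjik dlxme hbpgj eecs tae jvugd ptci
Hunk 2: at line 9 remove [tae] add [idfnf,ttag] -> 14 lines: ooji shbcz nqsus ixt hzqfi rikzi qcjik dlxme hbpgj eecs idfnf ttag jvugd ptci
Hunk 3: at line 5 remove [qcjik] add [eekf,zqkc,tvfxn] -> 16 lines: ooji shbcz nqsus ixt hzqfi rikzi eekf zqkc tvfxn dlxme hbpgj eecs idfnf ttag jvugd ptci
Hunk 4: at line 12 remove [idfnf,ttag,jvugd] add [hdiev,voxu] -> 15 lines: ooji shbcz nqsus ixt hzqfi rikzi eekf zqkc tvfxn dlxme hbpgj eecs hdiev voxu ptci
Hunk 5: at line 6 remove [eekf] add [hluz,enurd] -> 16 lines: ooji shbcz nqsus ixt hzqfi rikzi hluz enurd zqkc tvfxn dlxme hbpgj eecs hdiev voxu ptci
Hunk 6: at line 11 remove [hbpgj,eecs,hdiev] add [twy,esw,vhmbf] -> 16 lines: ooji shbcz nqsus ixt hzqfi rikzi hluz enurd zqkc tvfxn dlxme twy esw vhmbf voxu ptci
Final line 1: ooji

Answer: ooji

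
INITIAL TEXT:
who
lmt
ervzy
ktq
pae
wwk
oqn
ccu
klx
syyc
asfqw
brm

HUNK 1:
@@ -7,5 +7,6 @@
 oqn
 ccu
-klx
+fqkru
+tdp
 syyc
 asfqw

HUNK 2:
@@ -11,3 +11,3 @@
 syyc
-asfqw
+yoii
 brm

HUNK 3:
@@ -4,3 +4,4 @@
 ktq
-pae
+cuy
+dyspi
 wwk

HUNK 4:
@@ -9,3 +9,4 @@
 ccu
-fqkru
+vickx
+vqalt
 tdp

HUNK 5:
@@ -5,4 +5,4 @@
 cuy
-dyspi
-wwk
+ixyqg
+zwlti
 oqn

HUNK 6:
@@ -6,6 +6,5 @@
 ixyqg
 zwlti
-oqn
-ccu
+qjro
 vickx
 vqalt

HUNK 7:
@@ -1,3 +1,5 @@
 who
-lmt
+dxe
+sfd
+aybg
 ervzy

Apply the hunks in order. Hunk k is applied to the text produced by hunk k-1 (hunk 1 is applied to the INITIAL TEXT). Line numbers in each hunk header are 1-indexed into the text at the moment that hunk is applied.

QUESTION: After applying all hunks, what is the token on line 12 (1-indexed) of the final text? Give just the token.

Hunk 1: at line 7 remove [klx] add [fqkru,tdp] -> 13 lines: who lmt ervzy ktq pae wwk oqn ccu fqkru tdp syyc asfqw brm
Hunk 2: at line 11 remove [asfqw] add [yoii] -> 13 lines: who lmt ervzy ktq pae wwk oqn ccu fqkru tdp syyc yoii brm
Hunk 3: at line 4 remove [pae] add [cuy,dyspi] -> 14 lines: who lmt ervzy ktq cuy dyspi wwk oqn ccu fqkru tdp syyc yoii brm
Hunk 4: at line 9 remove [fqkru] add [vickx,vqalt] -> 15 lines: who lmt ervzy ktq cuy dyspi wwk oqn ccu vickx vqalt tdp syyc yoii brm
Hunk 5: at line 5 remove [dyspi,wwk] add [ixyqg,zwlti] -> 15 lines: who lmt ervzy ktq cuy ixyqg zwlti oqn ccu vickx vqalt tdp syyc yoii brm
Hunk 6: at line 6 remove [oqn,ccu] add [qjro] -> 14 lines: who lmt ervzy ktq cuy ixyqg zwlti qjro vickx vqalt tdp syyc yoii brm
Hunk 7: at line 1 remove [lmt] add [dxe,sfd,aybg] -> 16 lines: who dxe sfd aybg ervzy ktq cuy ixyqg zwlti qjro vickx vqalt tdp syyc yoii brm
Final line 12: vqalt

Answer: vqalt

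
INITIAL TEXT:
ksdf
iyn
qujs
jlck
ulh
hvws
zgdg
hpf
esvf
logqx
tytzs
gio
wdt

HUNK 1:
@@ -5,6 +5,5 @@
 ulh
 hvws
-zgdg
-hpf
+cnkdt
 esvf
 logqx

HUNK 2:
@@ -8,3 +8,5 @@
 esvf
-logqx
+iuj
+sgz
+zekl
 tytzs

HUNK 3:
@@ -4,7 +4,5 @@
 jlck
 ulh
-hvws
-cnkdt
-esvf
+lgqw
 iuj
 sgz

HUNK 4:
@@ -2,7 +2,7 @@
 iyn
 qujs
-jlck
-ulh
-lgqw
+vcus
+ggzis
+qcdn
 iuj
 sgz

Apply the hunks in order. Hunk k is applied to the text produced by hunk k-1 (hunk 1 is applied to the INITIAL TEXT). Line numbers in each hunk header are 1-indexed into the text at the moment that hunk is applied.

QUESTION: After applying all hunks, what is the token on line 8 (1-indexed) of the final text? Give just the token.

Answer: sgz

Derivation:
Hunk 1: at line 5 remove [zgdg,hpf] add [cnkdt] -> 12 lines: ksdf iyn qujs jlck ulh hvws cnkdt esvf logqx tytzs gio wdt
Hunk 2: at line 8 remove [logqx] add [iuj,sgz,zekl] -> 14 lines: ksdf iyn qujs jlck ulh hvws cnkdt esvf iuj sgz zekl tytzs gio wdt
Hunk 3: at line 4 remove [hvws,cnkdt,esvf] add [lgqw] -> 12 lines: ksdf iyn qujs jlck ulh lgqw iuj sgz zekl tytzs gio wdt
Hunk 4: at line 2 remove [jlck,ulh,lgqw] add [vcus,ggzis,qcdn] -> 12 lines: ksdf iyn qujs vcus ggzis qcdn iuj sgz zekl tytzs gio wdt
Final line 8: sgz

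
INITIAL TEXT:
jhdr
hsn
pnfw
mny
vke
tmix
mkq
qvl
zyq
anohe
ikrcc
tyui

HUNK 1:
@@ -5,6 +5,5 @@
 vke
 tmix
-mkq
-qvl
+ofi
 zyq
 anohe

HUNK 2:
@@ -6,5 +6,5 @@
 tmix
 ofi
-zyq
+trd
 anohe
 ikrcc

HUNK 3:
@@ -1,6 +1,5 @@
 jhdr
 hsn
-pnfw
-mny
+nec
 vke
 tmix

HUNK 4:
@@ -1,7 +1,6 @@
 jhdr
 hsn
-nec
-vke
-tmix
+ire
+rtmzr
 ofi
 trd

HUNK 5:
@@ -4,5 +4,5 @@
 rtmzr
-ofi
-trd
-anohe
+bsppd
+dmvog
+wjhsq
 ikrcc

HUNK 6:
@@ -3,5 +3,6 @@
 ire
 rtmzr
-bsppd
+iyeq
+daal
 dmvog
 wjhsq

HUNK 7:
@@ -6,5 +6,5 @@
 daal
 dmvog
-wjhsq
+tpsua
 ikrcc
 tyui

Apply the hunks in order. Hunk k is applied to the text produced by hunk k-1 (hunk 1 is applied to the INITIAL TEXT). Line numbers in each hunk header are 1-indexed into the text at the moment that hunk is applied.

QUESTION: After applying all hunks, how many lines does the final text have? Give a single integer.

Answer: 10

Derivation:
Hunk 1: at line 5 remove [mkq,qvl] add [ofi] -> 11 lines: jhdr hsn pnfw mny vke tmix ofi zyq anohe ikrcc tyui
Hunk 2: at line 6 remove [zyq] add [trd] -> 11 lines: jhdr hsn pnfw mny vke tmix ofi trd anohe ikrcc tyui
Hunk 3: at line 1 remove [pnfw,mny] add [nec] -> 10 lines: jhdr hsn nec vke tmix ofi trd anohe ikrcc tyui
Hunk 4: at line 1 remove [nec,vke,tmix] add [ire,rtmzr] -> 9 lines: jhdr hsn ire rtmzr ofi trd anohe ikrcc tyui
Hunk 5: at line 4 remove [ofi,trd,anohe] add [bsppd,dmvog,wjhsq] -> 9 lines: jhdr hsn ire rtmzr bsppd dmvog wjhsq ikrcc tyui
Hunk 6: at line 3 remove [bsppd] add [iyeq,daal] -> 10 lines: jhdr hsn ire rtmzr iyeq daal dmvog wjhsq ikrcc tyui
Hunk 7: at line 6 remove [wjhsq] add [tpsua] -> 10 lines: jhdr hsn ire rtmzr iyeq daal dmvog tpsua ikrcc tyui
Final line count: 10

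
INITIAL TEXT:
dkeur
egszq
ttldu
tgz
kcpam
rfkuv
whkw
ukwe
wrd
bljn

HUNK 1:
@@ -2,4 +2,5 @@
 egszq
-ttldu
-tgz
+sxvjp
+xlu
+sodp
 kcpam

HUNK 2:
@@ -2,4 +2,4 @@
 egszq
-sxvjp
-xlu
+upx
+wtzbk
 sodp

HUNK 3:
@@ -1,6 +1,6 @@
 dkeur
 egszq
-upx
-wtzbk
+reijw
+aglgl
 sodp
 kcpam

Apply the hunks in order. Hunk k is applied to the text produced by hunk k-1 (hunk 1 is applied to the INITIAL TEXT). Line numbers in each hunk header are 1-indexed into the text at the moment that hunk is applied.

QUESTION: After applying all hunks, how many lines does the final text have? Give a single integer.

Answer: 11

Derivation:
Hunk 1: at line 2 remove [ttldu,tgz] add [sxvjp,xlu,sodp] -> 11 lines: dkeur egszq sxvjp xlu sodp kcpam rfkuv whkw ukwe wrd bljn
Hunk 2: at line 2 remove [sxvjp,xlu] add [upx,wtzbk] -> 11 lines: dkeur egszq upx wtzbk sodp kcpam rfkuv whkw ukwe wrd bljn
Hunk 3: at line 1 remove [upx,wtzbk] add [reijw,aglgl] -> 11 lines: dkeur egszq reijw aglgl sodp kcpam rfkuv whkw ukwe wrd bljn
Final line count: 11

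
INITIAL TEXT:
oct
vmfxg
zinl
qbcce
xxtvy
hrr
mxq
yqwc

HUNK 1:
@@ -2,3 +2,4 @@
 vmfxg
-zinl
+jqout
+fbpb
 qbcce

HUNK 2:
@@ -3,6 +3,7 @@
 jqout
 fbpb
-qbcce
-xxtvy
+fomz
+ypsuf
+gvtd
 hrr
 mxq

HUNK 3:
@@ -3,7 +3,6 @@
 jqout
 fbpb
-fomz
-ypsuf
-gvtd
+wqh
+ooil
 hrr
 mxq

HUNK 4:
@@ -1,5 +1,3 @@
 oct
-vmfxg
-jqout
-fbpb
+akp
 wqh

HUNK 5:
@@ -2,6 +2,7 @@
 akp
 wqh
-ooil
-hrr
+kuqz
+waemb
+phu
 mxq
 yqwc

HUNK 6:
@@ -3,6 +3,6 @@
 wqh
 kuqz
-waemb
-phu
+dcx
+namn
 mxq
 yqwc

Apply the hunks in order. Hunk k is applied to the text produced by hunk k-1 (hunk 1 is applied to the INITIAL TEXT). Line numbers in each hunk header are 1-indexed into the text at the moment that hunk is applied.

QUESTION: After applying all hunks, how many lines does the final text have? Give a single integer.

Answer: 8

Derivation:
Hunk 1: at line 2 remove [zinl] add [jqout,fbpb] -> 9 lines: oct vmfxg jqout fbpb qbcce xxtvy hrr mxq yqwc
Hunk 2: at line 3 remove [qbcce,xxtvy] add [fomz,ypsuf,gvtd] -> 10 lines: oct vmfxg jqout fbpb fomz ypsuf gvtd hrr mxq yqwc
Hunk 3: at line 3 remove [fomz,ypsuf,gvtd] add [wqh,ooil] -> 9 lines: oct vmfxg jqout fbpb wqh ooil hrr mxq yqwc
Hunk 4: at line 1 remove [vmfxg,jqout,fbpb] add [akp] -> 7 lines: oct akp wqh ooil hrr mxq yqwc
Hunk 5: at line 2 remove [ooil,hrr] add [kuqz,waemb,phu] -> 8 lines: oct akp wqh kuqz waemb phu mxq yqwc
Hunk 6: at line 3 remove [waemb,phu] add [dcx,namn] -> 8 lines: oct akp wqh kuqz dcx namn mxq yqwc
Final line count: 8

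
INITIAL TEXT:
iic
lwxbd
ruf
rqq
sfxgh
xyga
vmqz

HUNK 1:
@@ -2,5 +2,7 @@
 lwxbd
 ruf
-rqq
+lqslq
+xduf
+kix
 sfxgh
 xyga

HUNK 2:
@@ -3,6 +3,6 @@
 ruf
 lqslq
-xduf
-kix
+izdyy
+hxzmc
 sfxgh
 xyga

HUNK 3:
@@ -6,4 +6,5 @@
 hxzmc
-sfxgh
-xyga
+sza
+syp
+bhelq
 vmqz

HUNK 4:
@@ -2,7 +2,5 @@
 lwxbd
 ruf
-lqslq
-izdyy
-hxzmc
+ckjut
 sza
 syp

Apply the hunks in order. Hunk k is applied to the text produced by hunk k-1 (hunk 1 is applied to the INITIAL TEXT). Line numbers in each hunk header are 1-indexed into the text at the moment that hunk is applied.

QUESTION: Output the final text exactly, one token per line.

Answer: iic
lwxbd
ruf
ckjut
sza
syp
bhelq
vmqz

Derivation:
Hunk 1: at line 2 remove [rqq] add [lqslq,xduf,kix] -> 9 lines: iic lwxbd ruf lqslq xduf kix sfxgh xyga vmqz
Hunk 2: at line 3 remove [xduf,kix] add [izdyy,hxzmc] -> 9 lines: iic lwxbd ruf lqslq izdyy hxzmc sfxgh xyga vmqz
Hunk 3: at line 6 remove [sfxgh,xyga] add [sza,syp,bhelq] -> 10 lines: iic lwxbd ruf lqslq izdyy hxzmc sza syp bhelq vmqz
Hunk 4: at line 2 remove [lqslq,izdyy,hxzmc] add [ckjut] -> 8 lines: iic lwxbd ruf ckjut sza syp bhelq vmqz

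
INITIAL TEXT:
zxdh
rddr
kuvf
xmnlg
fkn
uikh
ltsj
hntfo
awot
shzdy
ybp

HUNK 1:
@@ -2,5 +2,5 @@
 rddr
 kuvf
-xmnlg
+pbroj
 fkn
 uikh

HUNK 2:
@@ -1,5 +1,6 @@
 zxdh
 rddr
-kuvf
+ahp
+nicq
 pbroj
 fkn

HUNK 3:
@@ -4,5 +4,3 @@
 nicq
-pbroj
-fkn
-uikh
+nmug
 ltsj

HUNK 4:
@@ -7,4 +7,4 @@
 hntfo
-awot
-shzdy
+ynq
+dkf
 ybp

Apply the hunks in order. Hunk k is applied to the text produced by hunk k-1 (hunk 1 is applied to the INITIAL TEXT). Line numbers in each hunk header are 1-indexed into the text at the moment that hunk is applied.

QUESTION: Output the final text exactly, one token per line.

Answer: zxdh
rddr
ahp
nicq
nmug
ltsj
hntfo
ynq
dkf
ybp

Derivation:
Hunk 1: at line 2 remove [xmnlg] add [pbroj] -> 11 lines: zxdh rddr kuvf pbroj fkn uikh ltsj hntfo awot shzdy ybp
Hunk 2: at line 1 remove [kuvf] add [ahp,nicq] -> 12 lines: zxdh rddr ahp nicq pbroj fkn uikh ltsj hntfo awot shzdy ybp
Hunk 3: at line 4 remove [pbroj,fkn,uikh] add [nmug] -> 10 lines: zxdh rddr ahp nicq nmug ltsj hntfo awot shzdy ybp
Hunk 4: at line 7 remove [awot,shzdy] add [ynq,dkf] -> 10 lines: zxdh rddr ahp nicq nmug ltsj hntfo ynq dkf ybp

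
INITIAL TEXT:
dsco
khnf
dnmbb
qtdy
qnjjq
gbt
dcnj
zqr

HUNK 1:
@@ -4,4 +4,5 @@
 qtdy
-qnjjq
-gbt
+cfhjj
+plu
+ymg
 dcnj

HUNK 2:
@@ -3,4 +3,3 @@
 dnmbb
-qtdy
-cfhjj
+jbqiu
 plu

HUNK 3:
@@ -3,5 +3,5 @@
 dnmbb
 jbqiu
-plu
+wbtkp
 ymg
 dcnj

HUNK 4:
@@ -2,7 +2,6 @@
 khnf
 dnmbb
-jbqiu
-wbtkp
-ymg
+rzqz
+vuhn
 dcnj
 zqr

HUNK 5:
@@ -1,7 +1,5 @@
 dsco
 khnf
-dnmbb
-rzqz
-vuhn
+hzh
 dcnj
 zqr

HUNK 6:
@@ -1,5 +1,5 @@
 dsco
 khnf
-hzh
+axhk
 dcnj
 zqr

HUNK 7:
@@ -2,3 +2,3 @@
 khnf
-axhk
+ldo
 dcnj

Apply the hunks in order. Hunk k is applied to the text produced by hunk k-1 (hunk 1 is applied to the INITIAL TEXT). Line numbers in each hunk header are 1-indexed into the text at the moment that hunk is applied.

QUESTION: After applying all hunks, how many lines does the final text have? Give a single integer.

Answer: 5

Derivation:
Hunk 1: at line 4 remove [qnjjq,gbt] add [cfhjj,plu,ymg] -> 9 lines: dsco khnf dnmbb qtdy cfhjj plu ymg dcnj zqr
Hunk 2: at line 3 remove [qtdy,cfhjj] add [jbqiu] -> 8 lines: dsco khnf dnmbb jbqiu plu ymg dcnj zqr
Hunk 3: at line 3 remove [plu] add [wbtkp] -> 8 lines: dsco khnf dnmbb jbqiu wbtkp ymg dcnj zqr
Hunk 4: at line 2 remove [jbqiu,wbtkp,ymg] add [rzqz,vuhn] -> 7 lines: dsco khnf dnmbb rzqz vuhn dcnj zqr
Hunk 5: at line 1 remove [dnmbb,rzqz,vuhn] add [hzh] -> 5 lines: dsco khnf hzh dcnj zqr
Hunk 6: at line 1 remove [hzh] add [axhk] -> 5 lines: dsco khnf axhk dcnj zqr
Hunk 7: at line 2 remove [axhk] add [ldo] -> 5 lines: dsco khnf ldo dcnj zqr
Final line count: 5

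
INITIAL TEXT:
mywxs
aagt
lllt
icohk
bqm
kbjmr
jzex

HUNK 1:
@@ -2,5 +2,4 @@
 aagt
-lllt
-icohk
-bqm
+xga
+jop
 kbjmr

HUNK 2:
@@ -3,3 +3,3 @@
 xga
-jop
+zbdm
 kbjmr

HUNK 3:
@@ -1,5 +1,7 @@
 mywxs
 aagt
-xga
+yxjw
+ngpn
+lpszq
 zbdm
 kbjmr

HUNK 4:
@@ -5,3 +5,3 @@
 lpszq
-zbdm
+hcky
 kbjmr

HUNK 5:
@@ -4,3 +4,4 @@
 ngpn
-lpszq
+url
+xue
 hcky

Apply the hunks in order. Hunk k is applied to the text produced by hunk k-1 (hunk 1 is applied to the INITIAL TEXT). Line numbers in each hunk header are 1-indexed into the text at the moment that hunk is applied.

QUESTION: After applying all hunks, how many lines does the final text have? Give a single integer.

Hunk 1: at line 2 remove [lllt,icohk,bqm] add [xga,jop] -> 6 lines: mywxs aagt xga jop kbjmr jzex
Hunk 2: at line 3 remove [jop] add [zbdm] -> 6 lines: mywxs aagt xga zbdm kbjmr jzex
Hunk 3: at line 1 remove [xga] add [yxjw,ngpn,lpszq] -> 8 lines: mywxs aagt yxjw ngpn lpszq zbdm kbjmr jzex
Hunk 4: at line 5 remove [zbdm] add [hcky] -> 8 lines: mywxs aagt yxjw ngpn lpszq hcky kbjmr jzex
Hunk 5: at line 4 remove [lpszq] add [url,xue] -> 9 lines: mywxs aagt yxjw ngpn url xue hcky kbjmr jzex
Final line count: 9

Answer: 9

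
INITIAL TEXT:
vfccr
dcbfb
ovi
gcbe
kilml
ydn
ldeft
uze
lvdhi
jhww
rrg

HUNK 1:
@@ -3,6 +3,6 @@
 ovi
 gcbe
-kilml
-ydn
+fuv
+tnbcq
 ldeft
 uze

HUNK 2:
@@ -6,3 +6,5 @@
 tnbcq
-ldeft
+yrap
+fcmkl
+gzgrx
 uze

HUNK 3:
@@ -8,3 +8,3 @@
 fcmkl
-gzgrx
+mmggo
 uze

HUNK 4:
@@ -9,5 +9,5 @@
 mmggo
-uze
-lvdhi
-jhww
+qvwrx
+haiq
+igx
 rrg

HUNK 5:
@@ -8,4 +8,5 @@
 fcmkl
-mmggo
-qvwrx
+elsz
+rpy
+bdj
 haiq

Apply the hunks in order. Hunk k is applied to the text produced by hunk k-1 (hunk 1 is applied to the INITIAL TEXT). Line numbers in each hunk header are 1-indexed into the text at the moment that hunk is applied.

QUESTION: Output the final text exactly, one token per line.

Answer: vfccr
dcbfb
ovi
gcbe
fuv
tnbcq
yrap
fcmkl
elsz
rpy
bdj
haiq
igx
rrg

Derivation:
Hunk 1: at line 3 remove [kilml,ydn] add [fuv,tnbcq] -> 11 lines: vfccr dcbfb ovi gcbe fuv tnbcq ldeft uze lvdhi jhww rrg
Hunk 2: at line 6 remove [ldeft] add [yrap,fcmkl,gzgrx] -> 13 lines: vfccr dcbfb ovi gcbe fuv tnbcq yrap fcmkl gzgrx uze lvdhi jhww rrg
Hunk 3: at line 8 remove [gzgrx] add [mmggo] -> 13 lines: vfccr dcbfb ovi gcbe fuv tnbcq yrap fcmkl mmggo uze lvdhi jhww rrg
Hunk 4: at line 9 remove [uze,lvdhi,jhww] add [qvwrx,haiq,igx] -> 13 lines: vfccr dcbfb ovi gcbe fuv tnbcq yrap fcmkl mmggo qvwrx haiq igx rrg
Hunk 5: at line 8 remove [mmggo,qvwrx] add [elsz,rpy,bdj] -> 14 lines: vfccr dcbfb ovi gcbe fuv tnbcq yrap fcmkl elsz rpy bdj haiq igx rrg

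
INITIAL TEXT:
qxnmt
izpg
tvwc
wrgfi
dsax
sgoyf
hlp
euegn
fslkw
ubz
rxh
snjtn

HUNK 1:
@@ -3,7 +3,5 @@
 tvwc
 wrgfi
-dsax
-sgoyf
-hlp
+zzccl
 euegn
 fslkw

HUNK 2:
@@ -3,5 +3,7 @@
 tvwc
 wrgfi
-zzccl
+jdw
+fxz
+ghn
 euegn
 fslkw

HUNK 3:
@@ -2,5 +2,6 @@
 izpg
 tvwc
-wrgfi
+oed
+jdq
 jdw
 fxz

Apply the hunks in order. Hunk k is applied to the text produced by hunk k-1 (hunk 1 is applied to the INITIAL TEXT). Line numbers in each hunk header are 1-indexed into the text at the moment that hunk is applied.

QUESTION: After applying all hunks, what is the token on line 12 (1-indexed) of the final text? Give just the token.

Hunk 1: at line 3 remove [dsax,sgoyf,hlp] add [zzccl] -> 10 lines: qxnmt izpg tvwc wrgfi zzccl euegn fslkw ubz rxh snjtn
Hunk 2: at line 3 remove [zzccl] add [jdw,fxz,ghn] -> 12 lines: qxnmt izpg tvwc wrgfi jdw fxz ghn euegn fslkw ubz rxh snjtn
Hunk 3: at line 2 remove [wrgfi] add [oed,jdq] -> 13 lines: qxnmt izpg tvwc oed jdq jdw fxz ghn euegn fslkw ubz rxh snjtn
Final line 12: rxh

Answer: rxh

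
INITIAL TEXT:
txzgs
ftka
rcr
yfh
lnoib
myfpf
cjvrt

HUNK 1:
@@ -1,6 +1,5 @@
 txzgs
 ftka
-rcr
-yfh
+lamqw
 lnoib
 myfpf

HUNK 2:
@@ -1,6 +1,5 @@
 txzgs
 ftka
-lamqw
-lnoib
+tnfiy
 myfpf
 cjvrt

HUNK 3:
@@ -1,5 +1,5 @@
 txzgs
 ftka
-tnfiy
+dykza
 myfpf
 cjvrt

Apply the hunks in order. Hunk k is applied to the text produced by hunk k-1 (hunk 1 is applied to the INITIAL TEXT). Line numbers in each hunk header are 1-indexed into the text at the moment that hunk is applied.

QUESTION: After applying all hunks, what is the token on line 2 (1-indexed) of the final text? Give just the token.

Hunk 1: at line 1 remove [rcr,yfh] add [lamqw] -> 6 lines: txzgs ftka lamqw lnoib myfpf cjvrt
Hunk 2: at line 1 remove [lamqw,lnoib] add [tnfiy] -> 5 lines: txzgs ftka tnfiy myfpf cjvrt
Hunk 3: at line 1 remove [tnfiy] add [dykza] -> 5 lines: txzgs ftka dykza myfpf cjvrt
Final line 2: ftka

Answer: ftka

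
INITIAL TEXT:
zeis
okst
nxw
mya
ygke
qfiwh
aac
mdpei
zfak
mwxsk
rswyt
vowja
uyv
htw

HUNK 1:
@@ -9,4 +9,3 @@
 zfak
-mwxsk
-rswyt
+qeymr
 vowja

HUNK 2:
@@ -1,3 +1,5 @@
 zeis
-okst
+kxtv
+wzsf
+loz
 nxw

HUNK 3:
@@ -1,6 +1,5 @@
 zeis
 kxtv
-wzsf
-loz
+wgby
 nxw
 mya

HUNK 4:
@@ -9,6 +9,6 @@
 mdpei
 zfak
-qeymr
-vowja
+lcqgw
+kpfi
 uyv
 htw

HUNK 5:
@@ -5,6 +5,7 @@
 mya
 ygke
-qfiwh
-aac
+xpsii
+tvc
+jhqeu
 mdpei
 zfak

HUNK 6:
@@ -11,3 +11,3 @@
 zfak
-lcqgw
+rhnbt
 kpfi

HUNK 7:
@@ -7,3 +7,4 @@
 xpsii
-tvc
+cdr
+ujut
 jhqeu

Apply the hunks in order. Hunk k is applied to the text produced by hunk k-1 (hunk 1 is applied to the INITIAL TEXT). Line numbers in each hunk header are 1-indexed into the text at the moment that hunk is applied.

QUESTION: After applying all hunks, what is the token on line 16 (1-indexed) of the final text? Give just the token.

Answer: htw

Derivation:
Hunk 1: at line 9 remove [mwxsk,rswyt] add [qeymr] -> 13 lines: zeis okst nxw mya ygke qfiwh aac mdpei zfak qeymr vowja uyv htw
Hunk 2: at line 1 remove [okst] add [kxtv,wzsf,loz] -> 15 lines: zeis kxtv wzsf loz nxw mya ygke qfiwh aac mdpei zfak qeymr vowja uyv htw
Hunk 3: at line 1 remove [wzsf,loz] add [wgby] -> 14 lines: zeis kxtv wgby nxw mya ygke qfiwh aac mdpei zfak qeymr vowja uyv htw
Hunk 4: at line 9 remove [qeymr,vowja] add [lcqgw,kpfi] -> 14 lines: zeis kxtv wgby nxw mya ygke qfiwh aac mdpei zfak lcqgw kpfi uyv htw
Hunk 5: at line 5 remove [qfiwh,aac] add [xpsii,tvc,jhqeu] -> 15 lines: zeis kxtv wgby nxw mya ygke xpsii tvc jhqeu mdpei zfak lcqgw kpfi uyv htw
Hunk 6: at line 11 remove [lcqgw] add [rhnbt] -> 15 lines: zeis kxtv wgby nxw mya ygke xpsii tvc jhqeu mdpei zfak rhnbt kpfi uyv htw
Hunk 7: at line 7 remove [tvc] add [cdr,ujut] -> 16 lines: zeis kxtv wgby nxw mya ygke xpsii cdr ujut jhqeu mdpei zfak rhnbt kpfi uyv htw
Final line 16: htw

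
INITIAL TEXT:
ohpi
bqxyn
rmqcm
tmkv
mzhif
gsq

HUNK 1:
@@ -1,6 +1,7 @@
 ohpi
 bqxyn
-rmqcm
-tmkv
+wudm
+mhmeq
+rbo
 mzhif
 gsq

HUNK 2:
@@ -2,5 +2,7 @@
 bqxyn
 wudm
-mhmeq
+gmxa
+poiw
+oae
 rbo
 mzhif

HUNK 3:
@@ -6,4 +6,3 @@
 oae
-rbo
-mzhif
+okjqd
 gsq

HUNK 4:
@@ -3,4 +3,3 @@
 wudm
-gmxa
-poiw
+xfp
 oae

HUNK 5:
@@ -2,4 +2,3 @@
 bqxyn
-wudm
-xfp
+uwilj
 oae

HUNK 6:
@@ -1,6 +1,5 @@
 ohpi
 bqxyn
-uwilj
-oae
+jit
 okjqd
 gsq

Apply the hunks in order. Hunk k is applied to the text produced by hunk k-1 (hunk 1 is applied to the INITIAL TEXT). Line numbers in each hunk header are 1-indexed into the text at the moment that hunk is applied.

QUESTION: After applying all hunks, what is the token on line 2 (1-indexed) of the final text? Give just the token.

Answer: bqxyn

Derivation:
Hunk 1: at line 1 remove [rmqcm,tmkv] add [wudm,mhmeq,rbo] -> 7 lines: ohpi bqxyn wudm mhmeq rbo mzhif gsq
Hunk 2: at line 2 remove [mhmeq] add [gmxa,poiw,oae] -> 9 lines: ohpi bqxyn wudm gmxa poiw oae rbo mzhif gsq
Hunk 3: at line 6 remove [rbo,mzhif] add [okjqd] -> 8 lines: ohpi bqxyn wudm gmxa poiw oae okjqd gsq
Hunk 4: at line 3 remove [gmxa,poiw] add [xfp] -> 7 lines: ohpi bqxyn wudm xfp oae okjqd gsq
Hunk 5: at line 2 remove [wudm,xfp] add [uwilj] -> 6 lines: ohpi bqxyn uwilj oae okjqd gsq
Hunk 6: at line 1 remove [uwilj,oae] add [jit] -> 5 lines: ohpi bqxyn jit okjqd gsq
Final line 2: bqxyn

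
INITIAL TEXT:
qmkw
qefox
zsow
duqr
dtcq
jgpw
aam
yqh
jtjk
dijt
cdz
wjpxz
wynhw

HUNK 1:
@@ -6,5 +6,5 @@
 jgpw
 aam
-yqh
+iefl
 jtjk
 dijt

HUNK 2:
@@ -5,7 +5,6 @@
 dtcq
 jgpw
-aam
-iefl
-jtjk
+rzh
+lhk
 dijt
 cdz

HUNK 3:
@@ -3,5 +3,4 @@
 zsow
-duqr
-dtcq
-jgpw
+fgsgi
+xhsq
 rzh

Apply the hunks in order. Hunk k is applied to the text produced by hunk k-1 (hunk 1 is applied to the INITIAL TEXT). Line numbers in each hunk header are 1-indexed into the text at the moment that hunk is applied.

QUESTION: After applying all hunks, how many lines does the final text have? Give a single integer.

Answer: 11

Derivation:
Hunk 1: at line 6 remove [yqh] add [iefl] -> 13 lines: qmkw qefox zsow duqr dtcq jgpw aam iefl jtjk dijt cdz wjpxz wynhw
Hunk 2: at line 5 remove [aam,iefl,jtjk] add [rzh,lhk] -> 12 lines: qmkw qefox zsow duqr dtcq jgpw rzh lhk dijt cdz wjpxz wynhw
Hunk 3: at line 3 remove [duqr,dtcq,jgpw] add [fgsgi,xhsq] -> 11 lines: qmkw qefox zsow fgsgi xhsq rzh lhk dijt cdz wjpxz wynhw
Final line count: 11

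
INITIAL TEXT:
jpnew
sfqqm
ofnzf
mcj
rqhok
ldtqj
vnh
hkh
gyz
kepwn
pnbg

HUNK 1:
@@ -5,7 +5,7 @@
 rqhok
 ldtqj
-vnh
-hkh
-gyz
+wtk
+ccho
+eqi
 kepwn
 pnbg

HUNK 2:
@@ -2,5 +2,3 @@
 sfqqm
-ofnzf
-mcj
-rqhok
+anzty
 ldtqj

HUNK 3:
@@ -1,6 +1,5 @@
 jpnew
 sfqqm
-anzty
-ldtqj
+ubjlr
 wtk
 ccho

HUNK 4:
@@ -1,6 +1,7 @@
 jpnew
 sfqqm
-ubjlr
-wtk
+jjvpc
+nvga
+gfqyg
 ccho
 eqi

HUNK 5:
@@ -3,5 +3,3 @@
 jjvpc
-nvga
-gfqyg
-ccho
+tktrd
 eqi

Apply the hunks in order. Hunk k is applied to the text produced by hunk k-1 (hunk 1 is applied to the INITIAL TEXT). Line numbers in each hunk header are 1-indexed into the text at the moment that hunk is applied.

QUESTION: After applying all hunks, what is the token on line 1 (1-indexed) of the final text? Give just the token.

Answer: jpnew

Derivation:
Hunk 1: at line 5 remove [vnh,hkh,gyz] add [wtk,ccho,eqi] -> 11 lines: jpnew sfqqm ofnzf mcj rqhok ldtqj wtk ccho eqi kepwn pnbg
Hunk 2: at line 2 remove [ofnzf,mcj,rqhok] add [anzty] -> 9 lines: jpnew sfqqm anzty ldtqj wtk ccho eqi kepwn pnbg
Hunk 3: at line 1 remove [anzty,ldtqj] add [ubjlr] -> 8 lines: jpnew sfqqm ubjlr wtk ccho eqi kepwn pnbg
Hunk 4: at line 1 remove [ubjlr,wtk] add [jjvpc,nvga,gfqyg] -> 9 lines: jpnew sfqqm jjvpc nvga gfqyg ccho eqi kepwn pnbg
Hunk 5: at line 3 remove [nvga,gfqyg,ccho] add [tktrd] -> 7 lines: jpnew sfqqm jjvpc tktrd eqi kepwn pnbg
Final line 1: jpnew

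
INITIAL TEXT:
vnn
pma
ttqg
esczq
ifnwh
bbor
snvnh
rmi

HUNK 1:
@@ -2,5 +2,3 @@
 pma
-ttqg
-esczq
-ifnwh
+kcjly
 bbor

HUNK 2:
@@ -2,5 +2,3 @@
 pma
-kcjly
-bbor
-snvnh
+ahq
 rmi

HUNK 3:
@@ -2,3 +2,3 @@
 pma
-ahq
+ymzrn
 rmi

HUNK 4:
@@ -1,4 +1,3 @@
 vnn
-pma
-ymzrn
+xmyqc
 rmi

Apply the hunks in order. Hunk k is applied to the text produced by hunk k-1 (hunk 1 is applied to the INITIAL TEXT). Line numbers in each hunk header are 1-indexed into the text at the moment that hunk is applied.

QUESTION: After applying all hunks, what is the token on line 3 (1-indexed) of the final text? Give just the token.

Answer: rmi

Derivation:
Hunk 1: at line 2 remove [ttqg,esczq,ifnwh] add [kcjly] -> 6 lines: vnn pma kcjly bbor snvnh rmi
Hunk 2: at line 2 remove [kcjly,bbor,snvnh] add [ahq] -> 4 lines: vnn pma ahq rmi
Hunk 3: at line 2 remove [ahq] add [ymzrn] -> 4 lines: vnn pma ymzrn rmi
Hunk 4: at line 1 remove [pma,ymzrn] add [xmyqc] -> 3 lines: vnn xmyqc rmi
Final line 3: rmi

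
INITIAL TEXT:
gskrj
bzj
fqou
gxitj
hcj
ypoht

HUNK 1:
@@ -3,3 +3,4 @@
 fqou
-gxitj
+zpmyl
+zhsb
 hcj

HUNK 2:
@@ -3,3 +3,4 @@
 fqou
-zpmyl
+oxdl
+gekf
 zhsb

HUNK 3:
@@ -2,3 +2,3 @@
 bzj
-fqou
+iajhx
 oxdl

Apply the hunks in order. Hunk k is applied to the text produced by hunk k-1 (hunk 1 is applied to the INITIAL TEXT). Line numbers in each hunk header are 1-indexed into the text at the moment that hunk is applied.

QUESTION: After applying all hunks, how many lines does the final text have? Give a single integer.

Hunk 1: at line 3 remove [gxitj] add [zpmyl,zhsb] -> 7 lines: gskrj bzj fqou zpmyl zhsb hcj ypoht
Hunk 2: at line 3 remove [zpmyl] add [oxdl,gekf] -> 8 lines: gskrj bzj fqou oxdl gekf zhsb hcj ypoht
Hunk 3: at line 2 remove [fqou] add [iajhx] -> 8 lines: gskrj bzj iajhx oxdl gekf zhsb hcj ypoht
Final line count: 8

Answer: 8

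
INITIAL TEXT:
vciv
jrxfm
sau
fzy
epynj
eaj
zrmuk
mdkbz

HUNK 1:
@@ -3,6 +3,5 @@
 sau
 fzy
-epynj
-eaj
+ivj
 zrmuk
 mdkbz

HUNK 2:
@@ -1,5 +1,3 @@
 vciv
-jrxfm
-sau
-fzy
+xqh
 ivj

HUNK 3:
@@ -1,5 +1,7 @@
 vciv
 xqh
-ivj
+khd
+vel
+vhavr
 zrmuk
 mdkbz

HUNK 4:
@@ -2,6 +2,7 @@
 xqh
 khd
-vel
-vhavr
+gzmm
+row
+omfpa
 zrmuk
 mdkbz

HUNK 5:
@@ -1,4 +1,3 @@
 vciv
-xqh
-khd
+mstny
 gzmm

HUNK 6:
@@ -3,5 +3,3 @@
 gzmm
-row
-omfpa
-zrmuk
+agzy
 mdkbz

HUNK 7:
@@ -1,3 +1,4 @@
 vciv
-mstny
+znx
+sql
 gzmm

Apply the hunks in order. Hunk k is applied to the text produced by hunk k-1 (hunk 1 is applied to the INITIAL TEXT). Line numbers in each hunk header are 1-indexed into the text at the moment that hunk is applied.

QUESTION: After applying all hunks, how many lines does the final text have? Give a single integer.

Hunk 1: at line 3 remove [epynj,eaj] add [ivj] -> 7 lines: vciv jrxfm sau fzy ivj zrmuk mdkbz
Hunk 2: at line 1 remove [jrxfm,sau,fzy] add [xqh] -> 5 lines: vciv xqh ivj zrmuk mdkbz
Hunk 3: at line 1 remove [ivj] add [khd,vel,vhavr] -> 7 lines: vciv xqh khd vel vhavr zrmuk mdkbz
Hunk 4: at line 2 remove [vel,vhavr] add [gzmm,row,omfpa] -> 8 lines: vciv xqh khd gzmm row omfpa zrmuk mdkbz
Hunk 5: at line 1 remove [xqh,khd] add [mstny] -> 7 lines: vciv mstny gzmm row omfpa zrmuk mdkbz
Hunk 6: at line 3 remove [row,omfpa,zrmuk] add [agzy] -> 5 lines: vciv mstny gzmm agzy mdkbz
Hunk 7: at line 1 remove [mstny] add [znx,sql] -> 6 lines: vciv znx sql gzmm agzy mdkbz
Final line count: 6

Answer: 6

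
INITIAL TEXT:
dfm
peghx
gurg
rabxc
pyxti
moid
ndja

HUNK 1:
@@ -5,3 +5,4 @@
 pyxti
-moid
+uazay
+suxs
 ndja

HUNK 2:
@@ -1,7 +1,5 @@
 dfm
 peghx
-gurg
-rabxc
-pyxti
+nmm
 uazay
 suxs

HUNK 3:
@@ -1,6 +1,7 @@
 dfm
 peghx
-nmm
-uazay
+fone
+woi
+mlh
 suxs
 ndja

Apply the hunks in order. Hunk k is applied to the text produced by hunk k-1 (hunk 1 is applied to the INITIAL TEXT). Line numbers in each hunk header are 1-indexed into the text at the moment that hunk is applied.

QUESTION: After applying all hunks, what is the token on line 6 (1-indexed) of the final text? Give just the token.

Hunk 1: at line 5 remove [moid] add [uazay,suxs] -> 8 lines: dfm peghx gurg rabxc pyxti uazay suxs ndja
Hunk 2: at line 1 remove [gurg,rabxc,pyxti] add [nmm] -> 6 lines: dfm peghx nmm uazay suxs ndja
Hunk 3: at line 1 remove [nmm,uazay] add [fone,woi,mlh] -> 7 lines: dfm peghx fone woi mlh suxs ndja
Final line 6: suxs

Answer: suxs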